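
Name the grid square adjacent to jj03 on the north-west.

Longitude square 0; −1 → -1, wraps to 9, carry into field.
Longitude field J = 9; −1 → 8 = I.
Latitude square 3; +1 → 4.

IJ94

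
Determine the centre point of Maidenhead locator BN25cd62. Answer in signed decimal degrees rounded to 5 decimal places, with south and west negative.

Field B=1, N=13: +1·20° lon, +13·10° lat → SW at lon -160°, lat 40°.
Square 2, 5: +2·2° lon, +5·1° lat → SW at lon -156°, lat 45°.
Subsquare c=2, d=3: +2·0.0833333° lon, +3·0.0416667° lat → SW at lon -155.833°, lat 45.125°.
Extended square 6, 2: +6·0.00833333° lon, +2·0.00416667° lat → SW at lon -155.783°, lat 45.1333°.
Cell spans 0.00833333° lon × 0.00416667° lat. Centre is SW corner plus half of each.
latitude 45.13542, longitude -155.77917.

45.13542, -155.77917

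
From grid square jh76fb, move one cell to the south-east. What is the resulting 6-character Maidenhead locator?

JH76ga

Longitude subsquare f = 5; +1 → 6 = g.
Latitude subsquare b = 1; −1 → 0 = a.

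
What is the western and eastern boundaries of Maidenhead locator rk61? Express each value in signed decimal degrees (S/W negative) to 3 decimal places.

Field R=17, K=10: +17·20° lon, +10·10° lat → SW at lon 160°, lat 10°.
Square 6, 1: +6·2° lon, +1·1° lat → SW at lon 172°, lat 11°.
Cell spans 2° lon × 1° lat.
west 172.000, east 174.000.

172.000, 174.000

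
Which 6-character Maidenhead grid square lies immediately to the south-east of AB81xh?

AB91ag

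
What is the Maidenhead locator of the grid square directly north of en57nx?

EN58na

Latitude subsquare x = 23; +1 → 24, wraps to 0 = a, carry into square.
Latitude square 7; +1 → 8.
The longitude characters are unchanged.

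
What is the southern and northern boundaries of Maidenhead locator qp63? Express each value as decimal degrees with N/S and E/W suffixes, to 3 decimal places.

63.000° N, 64.000° N

Field Q=16, P=15: +16·20° lon, +15·10° lat → SW at lon 140°, lat 60°.
Square 6, 3: +6·2° lon, +3·1° lat → SW at lon 152°, lat 63°.
Cell spans 2° lon × 1° lat.
south 63.000° N, north 64.000° N.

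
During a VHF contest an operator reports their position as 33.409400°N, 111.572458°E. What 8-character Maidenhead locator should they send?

Add 180° to longitude and 90° to latitude: 291.57246, 123.40940.
Field (20°×10°, letters A–R): 291.57246/20 → 14 → O, 123.40940/10 → 12 → M; chars OM.
Square (2°×1°, digits 0–9): 11.57246/2 → 5, 3.40940/1 → 3; chars 53.
Subsquare (5′×2.5′, letters a–x): 1.57246/0.0833333 → 18 → s, 0.40940/0.0416667 → 9 → j; chars sj.
Extended square (30″×15″, digits 0–9): 0.07246/0.00833333 → 8, 0.03440/0.00416667 → 8; chars 88.

OM53sj88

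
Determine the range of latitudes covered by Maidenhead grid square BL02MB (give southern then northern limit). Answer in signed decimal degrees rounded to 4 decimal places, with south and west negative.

22.0417, 22.0833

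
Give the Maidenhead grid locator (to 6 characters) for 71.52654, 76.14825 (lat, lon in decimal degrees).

MQ81bm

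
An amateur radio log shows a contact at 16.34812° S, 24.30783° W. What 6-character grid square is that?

HH73up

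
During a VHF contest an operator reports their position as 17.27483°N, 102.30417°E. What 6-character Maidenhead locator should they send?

Offset from 180°W / 90°S: lon 282.3042°, lat 107.2748°.
Field (20°×10°, letters A–R): lon ⌊282.3042/20⌋ = 14 → O; lat ⌊107.2748/10⌋ = 10 → K.
Square (2°×1°, digits 0–9): lon ⌊2.3042/2⌋ = 1; lat ⌊7.2748/1⌋ = 7.
Subsquare (5′×2.5′, letters a–x): lon ⌊0.3042/0.0833333⌋ = 3 → d; lat ⌊0.2748/0.0416667⌋ = 6 → g.

OK17dg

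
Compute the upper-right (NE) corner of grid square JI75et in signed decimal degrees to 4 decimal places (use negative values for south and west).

-4.1667, 14.4167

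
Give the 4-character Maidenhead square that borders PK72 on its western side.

PK62

Longitude square 7; −1 → 6.
The latitude characters are unchanged.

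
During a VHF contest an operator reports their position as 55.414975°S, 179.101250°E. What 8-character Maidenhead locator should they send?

RD94no20

Offset from 180°W / 90°S: lon 359.10125°, lat 34.58503°.
Field (20°×10°, letters A–R): 359.10125/20 → 17 → R, 34.58503/10 → 3 → D; chars RD.
Square (2°×1°, digits 0–9): 19.10125/2 → 9, 4.58503/1 → 4; chars 94.
Subsquare (5′×2.5′, letters a–x): 1.10125/0.0833333 → 13 → n, 0.58503/0.0416667 → 14 → o; chars no.
Extended square (30″×15″, digits 0–9): 0.01792/0.00833333 → 2, 0.00169/0.00416667 → 0; chars 20.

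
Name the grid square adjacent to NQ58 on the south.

NQ57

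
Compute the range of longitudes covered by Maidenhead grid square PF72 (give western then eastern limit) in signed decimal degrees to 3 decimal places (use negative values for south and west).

134.000, 136.000

Field P=15, F=5: +15·20° lon, +5·10° lat → SW at lon 120°, lat -40°.
Square 7, 2: +7·2° lon, +2·1° lat → SW at lon 134°, lat -38°.
Cell spans 2° lon × 1° lat.
west 134.000, east 136.000.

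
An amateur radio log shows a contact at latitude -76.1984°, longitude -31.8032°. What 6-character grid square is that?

Add 180° to longitude and 90° to latitude: 148.1968, 13.8016.
Field: lon ⌊148.1968/20⌋ = 7 → H; lat ⌊13.8016/10⌋ = 1 → B.
Square: lon ⌊8.1968/2⌋ = 4; lat ⌊3.8016/1⌋ = 3.
Subsquare: lon ⌊0.1968/0.0833333⌋ = 2 → c; lat ⌊0.8016/0.0416667⌋ = 19 → t.

HB43ct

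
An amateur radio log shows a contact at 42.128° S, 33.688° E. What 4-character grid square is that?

Offset from 180°W / 90°S: lon 213.69°, lat 47.87°.
Field: lon ⌊213.69/20⌋ = 10 → K; lat ⌊47.87/10⌋ = 4 → E.
Square: lon ⌊13.69/2⌋ = 6; lat ⌊7.87/1⌋ = 7.

KE67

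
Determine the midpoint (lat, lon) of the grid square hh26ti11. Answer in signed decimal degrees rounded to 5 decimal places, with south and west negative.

-13.66042, -34.40417

Field H=7, H=7: +7·20° lon, +7·10° lat → SW at lon -40°, lat -20°.
Square 2, 6: +2·2° lon, +6·1° lat → SW at lon -36°, lat -14°.
Subsquare t=19, i=8: +19·0.0833333° lon, +8·0.0416667° lat → SW at lon -34.4167°, lat -13.6667°.
Extended square 1, 1: +1·0.00833333° lon, +1·0.00416667° lat → SW at lon -34.4083°, lat -13.6625°.
Cell spans 0.00833333° lon × 0.00416667° lat. Centre is SW corner plus half of each.
latitude -13.66042, longitude -34.40417.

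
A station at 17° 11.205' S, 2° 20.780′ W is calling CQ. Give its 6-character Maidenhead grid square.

Add 180° to longitude and 90° to latitude: 177.6537, 72.8132.
Field: 177.6537/20 → 8 → I, 72.8132/10 → 7 → H; chars IH.
Square: 17.6537/2 → 8, 2.8132/1 → 2; chars 82.
Subsquare: 1.6537/0.0833333 → 19 → t, 0.8132/0.0416667 → 19 → t; chars tt.

IH82tt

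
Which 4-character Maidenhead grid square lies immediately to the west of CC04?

Longitude square 0; −1 → -1, wraps to 9, carry into field.
Longitude field C = 2; −1 → 1 = B.
The latitude characters are unchanged.

BC94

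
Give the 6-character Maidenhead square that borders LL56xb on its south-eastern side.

Longitude subsquare x = 23; +1 → 24, wraps to 0 = a, carry into square.
Longitude square 5; +1 → 6.
Latitude subsquare b = 1; −1 → 0 = a.

LL66aa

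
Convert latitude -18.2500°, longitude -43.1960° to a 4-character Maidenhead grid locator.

GH81

Shift to the Maidenhead origin (180°W, 90°S): lon 136.80, lat 71.75.
Field: lon ⌊136.80/20⌋ = 6 → G; lat ⌊71.75/10⌋ = 7 → H.
Square: lon ⌊16.80/2⌋ = 8; lat ⌊1.75/1⌋ = 1.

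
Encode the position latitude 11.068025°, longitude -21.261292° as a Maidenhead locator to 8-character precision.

Shift to the Maidenhead origin (180°W, 90°S): lon 158.73871, lat 101.06803.
Field (20°×10°, letters A–R): lon ⌊158.73871/20⌋ = 7 → H; lat ⌊101.06803/10⌋ = 10 → K.
Square (2°×1°, digits 0–9): lon ⌊18.73871/2⌋ = 9; lat ⌊1.06803/1⌋ = 1.
Subsquare (5′×2.5′, letters a–x): lon ⌊0.73871/0.0833333⌋ = 8 → i; lat ⌊0.06803/0.0416667⌋ = 1 → b.
Extended square (30″×15″, digits 0–9): lon ⌊0.07204/0.00833333⌋ = 8; lat ⌊0.02636/0.00416667⌋ = 6.

HK91ib86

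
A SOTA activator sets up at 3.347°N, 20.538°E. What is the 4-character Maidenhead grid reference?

KJ03

Offset from 180°W / 90°S: lon 200.54°, lat 93.35°.
Field (20°×10°, letters A–R): lon ⌊200.54/20⌋ = 10 → K; lat ⌊93.35/10⌋ = 9 → J.
Square (2°×1°, digits 0–9): lon ⌊0.54/2⌋ = 0; lat ⌊3.35/1⌋ = 3.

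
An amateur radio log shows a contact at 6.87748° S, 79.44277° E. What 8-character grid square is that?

MI93rc39

Offset from 180°W / 90°S: lon 259.44277°, lat 83.12252°.
Field (20°×10°, letters A–R): lon ⌊259.44277/20⌋ = 12 → M; lat ⌊83.12252/10⌋ = 8 → I.
Square (2°×1°, digits 0–9): lon ⌊19.44277/2⌋ = 9; lat ⌊3.12252/1⌋ = 3.
Subsquare (5′×2.5′, letters a–x): lon ⌊1.44277/0.0833333⌋ = 17 → r; lat ⌊0.12252/0.0416667⌋ = 2 → c.
Extended square (30″×15″, digits 0–9): lon ⌊0.02610/0.00833333⌋ = 3; lat ⌊0.03919/0.00416667⌋ = 9.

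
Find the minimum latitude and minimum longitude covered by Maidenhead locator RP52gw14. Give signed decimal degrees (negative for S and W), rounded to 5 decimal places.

Field R=17, P=15: +17·20° lon, +15·10° lat → SW at lon 160°, lat 60°.
Square 5, 2: +5·2° lon, +2·1° lat → SW at lon 170°, lat 62°.
Subsquare g=6, w=22: +6·0.0833333° lon, +22·0.0416667° lat → SW at lon 170.5°, lat 62.9167°.
Extended square 1, 4: +1·0.00833333° lon, +4·0.00416667° lat → SW at lon 170.508°, lat 62.9333°.
latitude 62.93333, longitude 170.50833.

62.93333, 170.50833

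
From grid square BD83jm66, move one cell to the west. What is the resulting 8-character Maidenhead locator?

Longitude extended square 6; −1 → 5.
The latitude characters are unchanged.

BD83jm56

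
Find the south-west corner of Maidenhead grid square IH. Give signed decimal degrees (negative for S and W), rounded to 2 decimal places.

Field I=8, H=7: +8·20° lon, +7·10° lat → SW at lon -20°, lat -20°.
latitude -20.00, longitude -20.00.

-20.00, -20.00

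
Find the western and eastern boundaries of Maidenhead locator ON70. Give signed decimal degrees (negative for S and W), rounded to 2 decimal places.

114.00, 116.00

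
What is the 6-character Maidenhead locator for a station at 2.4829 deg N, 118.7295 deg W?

Offset from 180°W / 90°S: lon 61.2705°, lat 92.4829°.
Field: lon ⌊61.2705/20⌋ = 3 → D; lat ⌊92.4829/10⌋ = 9 → J.
Square: lon ⌊1.2705/2⌋ = 0; lat ⌊2.4829/1⌋ = 2.
Subsquare: lon ⌊1.2705/0.0833333⌋ = 15 → p; lat ⌊0.4829/0.0416667⌋ = 11 → l.

DJ02pl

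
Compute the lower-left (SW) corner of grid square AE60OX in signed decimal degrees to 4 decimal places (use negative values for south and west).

-49.0417, -166.8333

Field A=0, E=4: +0·20° lon, +4·10° lat → SW at lon -180°, lat -50°.
Square 6, 0: +6·2° lon, +0·1° lat → SW at lon -168°, lat -50°.
Subsquare o=14, x=23: +14·0.0833333° lon, +23·0.0416667° lat → SW at lon -166.833°, lat -49.0417°.
latitude -49.0417, longitude -166.8333.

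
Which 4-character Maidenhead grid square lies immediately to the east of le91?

Longitude square 9; +1 → 10, wraps to 0, carry into field.
Longitude field L = 11; +1 → 12 = M.
The latitude characters are unchanged.

ME01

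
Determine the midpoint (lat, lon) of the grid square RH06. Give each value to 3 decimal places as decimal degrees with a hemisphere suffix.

13.500° S, 161.000° E

Field R=17, H=7: +17·20° lon, +7·10° lat → SW at lon 160°, lat -20°.
Square 0, 6: +0·2° lon, +6·1° lat → SW at lon 160°, lat -14°.
Cell spans 2° lon × 1° lat. Centre is SW corner plus half of each.
latitude 13.500° S, longitude 161.000° E.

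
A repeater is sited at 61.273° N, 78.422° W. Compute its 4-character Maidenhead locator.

FP01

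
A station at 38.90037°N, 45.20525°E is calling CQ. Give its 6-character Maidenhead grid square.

LM28ov

Add 180° to longitude and 90° to latitude: 225.2053, 128.9004.
Field (20°×10°, letters A–R): lon ⌊225.2053/20⌋ = 11 → L; lat ⌊128.9004/10⌋ = 12 → M.
Square (2°×1°, digits 0–9): lon ⌊5.2053/2⌋ = 2; lat ⌊8.9004/1⌋ = 8.
Subsquare (5′×2.5′, letters a–x): lon ⌊1.2053/0.0833333⌋ = 14 → o; lat ⌊0.9004/0.0416667⌋ = 21 → v.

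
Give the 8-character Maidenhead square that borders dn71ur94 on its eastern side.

Longitude extended square 9; +1 → 10, wraps to 0, carry into subsquare.
Longitude subsquare u = 20; +1 → 21 = v.
The latitude characters are unchanged.

DN71vr04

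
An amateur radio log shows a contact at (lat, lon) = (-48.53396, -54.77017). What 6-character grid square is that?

Offset from 180°W / 90°S: lon 125.2298°, lat 41.4660°.
Field: lon ⌊125.2298/20⌋ = 6 → G; lat ⌊41.4660/10⌋ = 4 → E.
Square: lon ⌊5.2298/2⌋ = 2; lat ⌊1.4660/1⌋ = 1.
Subsquare: lon ⌊1.2298/0.0833333⌋ = 14 → o; lat ⌊0.4660/0.0416667⌋ = 11 → l.

GE21ol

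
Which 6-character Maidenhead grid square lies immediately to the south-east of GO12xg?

GO22af

Longitude subsquare x = 23; +1 → 24, wraps to 0 = a, carry into square.
Longitude square 1; +1 → 2.
Latitude subsquare g = 6; −1 → 5 = f.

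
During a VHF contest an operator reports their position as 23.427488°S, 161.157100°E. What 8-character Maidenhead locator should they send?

RG06nn87

Add 180° to longitude and 90° to latitude: 341.15710, 66.57251.
Field: lon ⌊341.15710/20⌋ = 17 → R; lat ⌊66.57251/10⌋ = 6 → G.
Square: lon ⌊1.15710/2⌋ = 0; lat ⌊6.57251/1⌋ = 6.
Subsquare: lon ⌊1.15710/0.0833333⌋ = 13 → n; lat ⌊0.57251/0.0416667⌋ = 13 → n.
Extended square: lon ⌊0.07377/0.00833333⌋ = 8; lat ⌊0.03085/0.00416667⌋ = 7.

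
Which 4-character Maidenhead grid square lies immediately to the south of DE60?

DD69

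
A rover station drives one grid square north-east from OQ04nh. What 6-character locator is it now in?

OQ04oi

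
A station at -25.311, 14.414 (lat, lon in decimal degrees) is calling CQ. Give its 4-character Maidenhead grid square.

Offset from 180°W / 90°S: lon 194.41°, lat 64.69°.
Field: lon ⌊194.41/20⌋ = 9 → J; lat ⌊64.69/10⌋ = 6 → G.
Square: lon ⌊14.41/2⌋ = 7; lat ⌊4.69/1⌋ = 4.

JG74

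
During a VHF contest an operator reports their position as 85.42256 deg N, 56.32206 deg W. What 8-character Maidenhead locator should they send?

Shift to the Maidenhead origin (180°W, 90°S): lon 123.67794, lat 175.42256.
Field: lon ⌊123.67794/20⌋ = 6 → G; lat ⌊175.42256/10⌋ = 17 → R.
Square: lon ⌊3.67794/2⌋ = 1; lat ⌊5.42256/1⌋ = 5.
Subsquare: lon ⌊1.67794/0.0833333⌋ = 20 → u; lat ⌊0.42256/0.0416667⌋ = 10 → k.
Extended square: lon ⌊0.01127/0.00833333⌋ = 1; lat ⌊0.00589/0.00416667⌋ = 1.

GR15uk11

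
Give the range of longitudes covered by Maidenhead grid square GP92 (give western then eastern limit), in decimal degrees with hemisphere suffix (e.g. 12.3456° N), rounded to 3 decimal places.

42.000° W, 40.000° W

Field G=6, P=15: +6·20° lon, +15·10° lat → SW at lon -60°, lat 60°.
Square 9, 2: +9·2° lon, +2·1° lat → SW at lon -42°, lat 62°.
Cell spans 2° lon × 1° lat.
west 42.000° W, east 40.000° W.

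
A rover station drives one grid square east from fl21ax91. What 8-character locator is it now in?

FL21bx01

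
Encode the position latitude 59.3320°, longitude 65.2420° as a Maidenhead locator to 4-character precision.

MO29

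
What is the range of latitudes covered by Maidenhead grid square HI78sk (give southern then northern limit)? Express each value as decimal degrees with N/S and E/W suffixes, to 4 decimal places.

Field H=7, I=8: +7·20° lon, +8·10° lat → SW at lon -40°, lat -10°.
Square 7, 8: +7·2° lon, +8·1° lat → SW at lon -26°, lat -2°.
Subsquare s=18, k=10: +18·0.0833333° lon, +10·0.0416667° lat → SW at lon -24.5°, lat -1.58333°.
Cell spans 0.0833333° lon × 0.0416667° lat.
south 1.5833° S, north 1.5417° S.

1.5833° S, 1.5417° S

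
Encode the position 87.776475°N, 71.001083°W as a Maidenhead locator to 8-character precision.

FR47ls96

Offset from 180°W / 90°S: lon 108.99892°, lat 177.77648°.
Field: 108.99892/20 → 5 → F, 177.77648/10 → 17 → R; chars FR.
Square: 8.99892/2 → 4, 7.77648/1 → 7; chars 47.
Subsquare: 0.99892/0.0833333 → 11 → l, 0.77648/0.0416667 → 18 → s; chars ls.
Extended square: 0.08225/0.00833333 → 9, 0.02648/0.00416667 → 6; chars 96.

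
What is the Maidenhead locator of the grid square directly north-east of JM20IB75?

JM20ib86

Longitude extended square 7; +1 → 8.
Latitude extended square 5; +1 → 6.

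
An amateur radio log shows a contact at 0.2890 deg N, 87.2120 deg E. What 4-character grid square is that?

NJ30

Offset from 180°W / 90°S: lon 267.21°, lat 90.29°.
Field: lon ⌊267.21/20⌋ = 13 → N; lat ⌊90.29/10⌋ = 9 → J.
Square: lon ⌊7.21/2⌋ = 3; lat ⌊0.29/1⌋ = 0.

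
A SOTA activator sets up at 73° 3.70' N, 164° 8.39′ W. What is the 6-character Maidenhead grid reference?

AQ73wb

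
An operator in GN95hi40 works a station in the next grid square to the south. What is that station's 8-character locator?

Latitude extended square 0; −1 → -1, wraps to 9, carry into subsquare.
Latitude subsquare i = 8; −1 → 7 = h.
The longitude characters are unchanged.

GN95hh49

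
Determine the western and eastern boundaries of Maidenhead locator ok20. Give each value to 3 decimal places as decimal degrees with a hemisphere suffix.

104.000° E, 106.000° E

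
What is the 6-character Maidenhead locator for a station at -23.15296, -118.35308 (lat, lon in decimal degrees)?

Offset from 180°W / 90°S: lon 61.6469°, lat 66.8470°.
Field: lon ⌊61.6469/20⌋ = 3 → D; lat ⌊66.8470/10⌋ = 6 → G.
Square: lon ⌊1.6469/2⌋ = 0; lat ⌊6.8470/1⌋ = 6.
Subsquare: lon ⌊1.6469/0.0833333⌋ = 19 → t; lat ⌊0.8470/0.0416667⌋ = 20 → u.

DG06tu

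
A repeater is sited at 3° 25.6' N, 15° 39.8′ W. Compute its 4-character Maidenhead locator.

IJ23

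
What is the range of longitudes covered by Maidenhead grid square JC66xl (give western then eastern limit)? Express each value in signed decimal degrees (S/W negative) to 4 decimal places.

Field J=9, C=2: +9·20° lon, +2·10° lat → SW at lon 0°, lat -70°.
Square 6, 6: +6·2° lon, +6·1° lat → SW at lon 12°, lat -64°.
Subsquare x=23, l=11: +23·0.0833333° lon, +11·0.0416667° lat → SW at lon 13.9167°, lat -63.5417°.
Cell spans 0.0833333° lon × 0.0416667° lat.
west 13.9167, east 14.0000.

13.9167, 14.0000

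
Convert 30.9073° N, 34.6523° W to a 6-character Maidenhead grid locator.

Offset from 180°W / 90°S: lon 145.3477°, lat 120.9073°.
Field: 145.3477/20 → 7 → H, 120.9073/10 → 12 → M; chars HM.
Square: 5.3477/2 → 2, 0.9073/1 → 0; chars 20.
Subsquare: 1.3477/0.0833333 → 16 → q, 0.9073/0.0416667 → 21 → v; chars qv.

HM20qv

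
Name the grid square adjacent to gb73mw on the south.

GB73mv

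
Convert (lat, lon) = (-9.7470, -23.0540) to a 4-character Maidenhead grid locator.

Add 180° to longitude and 90° to latitude: 156.95, 80.25.
Field: lon ⌊156.95/20⌋ = 7 → H; lat ⌊80.25/10⌋ = 8 → I.
Square: lon ⌊16.95/2⌋ = 8; lat ⌊0.25/1⌋ = 0.

HI80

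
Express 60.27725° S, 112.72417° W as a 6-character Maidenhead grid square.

DC39pr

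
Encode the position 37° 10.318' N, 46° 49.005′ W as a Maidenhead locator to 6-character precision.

Offset from 180°W / 90°S: lon 133.1832°, lat 127.1720°.
Field (20°×10°, letters A–R): lon ⌊133.1832/20⌋ = 6 → G; lat ⌊127.1720/10⌋ = 12 → M.
Square (2°×1°, digits 0–9): lon ⌊13.1832/2⌋ = 6; lat ⌊7.1720/1⌋ = 7.
Subsquare (5′×2.5′, letters a–x): lon ⌊1.1832/0.0833333⌋ = 14 → o; lat ⌊0.1720/0.0416667⌋ = 4 → e.

GM67oe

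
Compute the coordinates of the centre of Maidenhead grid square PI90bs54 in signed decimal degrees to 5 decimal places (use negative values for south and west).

Field P=15, I=8: +15·20° lon, +8·10° lat → SW at lon 120°, lat -10°.
Square 9, 0: +9·2° lon, +0·1° lat → SW at lon 138°, lat -10°.
Subsquare b=1, s=18: +1·0.0833333° lon, +18·0.0416667° lat → SW at lon 138.083°, lat -9.25°.
Extended square 5, 4: +5·0.00833333° lon, +4·0.00416667° lat → SW at lon 138.125°, lat -9.23333°.
Cell spans 0.00833333° lon × 0.00416667° lat. Centre is SW corner plus half of each.
latitude -9.23125, longitude 138.12917.

-9.23125, 138.12917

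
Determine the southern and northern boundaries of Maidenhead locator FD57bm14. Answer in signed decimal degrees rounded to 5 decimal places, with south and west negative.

-52.48333, -52.47917

Field F=5, D=3: +5·20° lon, +3·10° lat → SW at lon -80°, lat -60°.
Square 5, 7: +5·2° lon, +7·1° lat → SW at lon -70°, lat -53°.
Subsquare b=1, m=12: +1·0.0833333° lon, +12·0.0416667° lat → SW at lon -69.9167°, lat -52.5°.
Extended square 1, 4: +1·0.00833333° lon, +4·0.00416667° lat → SW at lon -69.9083°, lat -52.4833°.
Cell spans 0.00833333° lon × 0.00416667° lat.
south -52.48333, north -52.47917.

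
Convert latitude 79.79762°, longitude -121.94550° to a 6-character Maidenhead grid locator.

Add 180° to longitude and 90° to latitude: 58.0545, 169.7976.
Field: lon ⌊58.0545/20⌋ = 2 → C; lat ⌊169.7976/10⌋ = 16 → Q.
Square: lon ⌊18.0545/2⌋ = 9; lat ⌊9.7976/1⌋ = 9.
Subsquare: lon ⌊0.0545/0.0833333⌋ = 0 → a; lat ⌊0.7976/0.0416667⌋ = 19 → t.

CQ99at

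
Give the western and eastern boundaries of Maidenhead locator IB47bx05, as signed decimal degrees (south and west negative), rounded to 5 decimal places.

Field I=8, B=1: +8·20° lon, +1·10° lat → SW at lon -20°, lat -80°.
Square 4, 7: +4·2° lon, +7·1° lat → SW at lon -12°, lat -73°.
Subsquare b=1, x=23: +1·0.0833333° lon, +23·0.0416667° lat → SW at lon -11.9167°, lat -72.0417°.
Extended square 0, 5: +0·0.00833333° lon, +5·0.00416667° lat → SW at lon -11.9167°, lat -72.0208°.
Cell spans 0.00833333° lon × 0.00416667° lat.
west -11.91667, east -11.90833.

-11.91667, -11.90833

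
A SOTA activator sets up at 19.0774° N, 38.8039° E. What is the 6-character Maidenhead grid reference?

KK99jb

Add 180° to longitude and 90° to latitude: 218.8039, 109.0774.
Field: lon ⌊218.8039/20⌋ = 10 → K; lat ⌊109.0774/10⌋ = 10 → K.
Square: lon ⌊18.8039/2⌋ = 9; lat ⌊9.0774/1⌋ = 9.
Subsquare: lon ⌊0.8039/0.0833333⌋ = 9 → j; lat ⌊0.0774/0.0416667⌋ = 1 → b.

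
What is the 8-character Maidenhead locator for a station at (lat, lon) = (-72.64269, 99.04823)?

Offset from 180°W / 90°S: lon 279.04823°, lat 17.35731°.
Field: lon ⌊279.04823/20⌋ = 13 → N; lat ⌊17.35731/10⌋ = 1 → B.
Square: lon ⌊19.04823/2⌋ = 9; lat ⌊7.35731/1⌋ = 7.
Subsquare: lon ⌊1.04823/0.0833333⌋ = 12 → m; lat ⌊0.35731/0.0416667⌋ = 8 → i.
Extended square: lon ⌊0.04823/0.00833333⌋ = 5; lat ⌊0.02398/0.00416667⌋ = 5.

NB97mi55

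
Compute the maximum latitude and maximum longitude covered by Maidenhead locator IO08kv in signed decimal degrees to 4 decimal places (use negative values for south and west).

58.9167, -19.0833

Field I=8, O=14: +8·20° lon, +14·10° lat → SW at lon -20°, lat 50°.
Square 0, 8: +0·2° lon, +8·1° lat → SW at lon -20°, lat 58°.
Subsquare k=10, v=21: +10·0.0833333° lon, +21·0.0416667° lat → SW at lon -19.1667°, lat 58.875°.
Cell spans 0.0833333° lon × 0.0416667° lat. NE corner is SW corner plus one full cell.
latitude 58.9167, longitude -19.0833.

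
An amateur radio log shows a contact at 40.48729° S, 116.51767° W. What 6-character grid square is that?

Offset from 180°W / 90°S: lon 63.4823°, lat 49.5127°.
Field: lon ⌊63.4823/20⌋ = 3 → D; lat ⌊49.5127/10⌋ = 4 → E.
Square: lon ⌊3.4823/2⌋ = 1; lat ⌊9.5127/1⌋ = 9.
Subsquare: lon ⌊1.4823/0.0833333⌋ = 17 → r; lat ⌊0.5127/0.0416667⌋ = 12 → m.

DE19rm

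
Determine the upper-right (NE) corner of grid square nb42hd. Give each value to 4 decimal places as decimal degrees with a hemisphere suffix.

77.8333° S, 88.6667° E

Field N=13, B=1: +13·20° lon, +1·10° lat → SW at lon 80°, lat -80°.
Square 4, 2: +4·2° lon, +2·1° lat → SW at lon 88°, lat -78°.
Subsquare h=7, d=3: +7·0.0833333° lon, +3·0.0416667° lat → SW at lon 88.5833°, lat -77.875°.
Cell spans 0.0833333° lon × 0.0416667° lat. NE corner is SW corner plus one full cell.
latitude 77.8333° S, longitude 88.6667° E.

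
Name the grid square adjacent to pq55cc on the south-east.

PQ55db

Longitude subsquare c = 2; +1 → 3 = d.
Latitude subsquare c = 2; −1 → 1 = b.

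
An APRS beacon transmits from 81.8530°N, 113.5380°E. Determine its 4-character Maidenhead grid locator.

OR61

Shift to the Maidenhead origin (180°W, 90°S): lon 293.54, lat 171.85.
Field: lon ⌊293.54/20⌋ = 14 → O; lat ⌊171.85/10⌋ = 17 → R.
Square: lon ⌊13.54/2⌋ = 6; lat ⌊1.85/1⌋ = 1.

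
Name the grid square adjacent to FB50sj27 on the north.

FB50sj28

Latitude extended square 7; +1 → 8.
The longitude characters are unchanged.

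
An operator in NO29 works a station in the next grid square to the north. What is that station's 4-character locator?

Latitude square 9; +1 → 10, wraps to 0, carry into field.
Latitude field O = 14; +1 → 15 = P.
The longitude characters are unchanged.

NP20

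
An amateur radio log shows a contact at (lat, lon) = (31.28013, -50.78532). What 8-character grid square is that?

Offset from 180°W / 90°S: lon 129.21468°, lat 121.28013°.
Field: lon ⌊129.21468/20⌋ = 6 → G; lat ⌊121.28013/10⌋ = 12 → M.
Square: lon ⌊9.21468/2⌋ = 4; lat ⌊1.28013/1⌋ = 1.
Subsquare: lon ⌊1.21468/0.0833333⌋ = 14 → o; lat ⌊0.28013/0.0416667⌋ = 6 → g.
Extended square: lon ⌊0.04801/0.00833333⌋ = 5; lat ⌊0.03013/0.00416667⌋ = 7.

GM41og57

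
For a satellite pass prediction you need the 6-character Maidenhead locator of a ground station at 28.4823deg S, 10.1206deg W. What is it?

IG41wm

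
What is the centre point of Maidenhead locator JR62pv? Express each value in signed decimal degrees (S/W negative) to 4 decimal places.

Field J=9, R=17: +9·20° lon, +17·10° lat → SW at lon 0°, lat 80°.
Square 6, 2: +6·2° lon, +2·1° lat → SW at lon 12°, lat 82°.
Subsquare p=15, v=21: +15·0.0833333° lon, +21·0.0416667° lat → SW at lon 13.25°, lat 82.875°.
Cell spans 0.0833333° lon × 0.0416667° lat. Centre is SW corner plus half of each.
latitude 82.8958, longitude 13.2917.

82.8958, 13.2917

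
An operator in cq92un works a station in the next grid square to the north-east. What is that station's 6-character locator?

CQ92vo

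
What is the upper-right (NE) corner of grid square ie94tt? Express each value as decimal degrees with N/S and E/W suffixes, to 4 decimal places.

45.1667° S, 0.3333° W

Field I=8, E=4: +8·20° lon, +4·10° lat → SW at lon -20°, lat -50°.
Square 9, 4: +9·2° lon, +4·1° lat → SW at lon -2°, lat -46°.
Subsquare t=19, t=19: +19·0.0833333° lon, +19·0.0416667° lat → SW at lon -0.416667°, lat -45.2083°.
Cell spans 0.0833333° lon × 0.0416667° lat. NE corner is SW corner plus one full cell.
latitude 45.1667° S, longitude 0.3333° W.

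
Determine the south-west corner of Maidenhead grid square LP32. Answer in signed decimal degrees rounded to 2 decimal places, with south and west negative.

Field L=11, P=15: +11·20° lon, +15·10° lat → SW at lon 40°, lat 60°.
Square 3, 2: +3·2° lon, +2·1° lat → SW at lon 46°, lat 62°.
latitude 62.00, longitude 46.00.

62.00, 46.00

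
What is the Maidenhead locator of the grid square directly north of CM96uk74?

CM96uk75

Latitude extended square 4; +1 → 5.
The longitude characters are unchanged.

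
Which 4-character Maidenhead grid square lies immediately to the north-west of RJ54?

RJ45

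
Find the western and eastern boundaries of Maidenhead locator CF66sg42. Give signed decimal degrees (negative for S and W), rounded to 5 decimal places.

-126.46667, -126.45833

Field C=2, F=5: +2·20° lon, +5·10° lat → SW at lon -140°, lat -40°.
Square 6, 6: +6·2° lon, +6·1° lat → SW at lon -128°, lat -34°.
Subsquare s=18, g=6: +18·0.0833333° lon, +6·0.0416667° lat → SW at lon -126.5°, lat -33.75°.
Extended square 4, 2: +4·0.00833333° lon, +2·0.00416667° lat → SW at lon -126.467°, lat -33.7417°.
Cell spans 0.00833333° lon × 0.00416667° lat.
west -126.46667, east -126.45833.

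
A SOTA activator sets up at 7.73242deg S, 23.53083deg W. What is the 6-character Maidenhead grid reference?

HI82fg

Add 180° to longitude and 90° to latitude: 156.4692, 82.2676.
Field (20°×10°, letters A–R): lon ⌊156.4692/20⌋ = 7 → H; lat ⌊82.2676/10⌋ = 8 → I.
Square (2°×1°, digits 0–9): lon ⌊16.4692/2⌋ = 8; lat ⌊2.2676/1⌋ = 2.
Subsquare (5′×2.5′, letters a–x): lon ⌊0.4692/0.0833333⌋ = 5 → f; lat ⌊0.2676/0.0416667⌋ = 6 → g.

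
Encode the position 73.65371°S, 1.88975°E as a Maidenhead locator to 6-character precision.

Add 180° to longitude and 90° to latitude: 181.8897, 16.3463.
Field (20°×10°, letters A–R): 181.8897/20 → 9 → J, 16.3463/10 → 1 → B; chars JB.
Square (2°×1°, digits 0–9): 1.8897/2 → 0, 6.3463/1 → 6; chars 06.
Subsquare (5′×2.5′, letters a–x): 1.8897/0.0833333 → 22 → w, 0.3463/0.0416667 → 8 → i; chars wi.

JB06wi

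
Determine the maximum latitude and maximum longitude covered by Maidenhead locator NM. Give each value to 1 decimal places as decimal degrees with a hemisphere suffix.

Field N=13, M=12: +13·20° lon, +12·10° lat → SW at lon 80°, lat 30°.
Cell spans 20° lon × 10° lat. NE corner is SW corner plus one full cell.
latitude 40.0° N, longitude 100.0° E.

40.0° N, 100.0° E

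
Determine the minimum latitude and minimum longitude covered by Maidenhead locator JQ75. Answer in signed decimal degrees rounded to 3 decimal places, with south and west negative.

Field J=9, Q=16: +9·20° lon, +16·10° lat → SW at lon 0°, lat 70°.
Square 7, 5: +7·2° lon, +5·1° lat → SW at lon 14°, lat 75°.
latitude 75.000, longitude 14.000.

75.000, 14.000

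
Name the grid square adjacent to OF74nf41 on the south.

OF74nf40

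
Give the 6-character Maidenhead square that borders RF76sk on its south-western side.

RF76rj

Longitude subsquare s = 18; −1 → 17 = r.
Latitude subsquare k = 10; −1 → 9 = j.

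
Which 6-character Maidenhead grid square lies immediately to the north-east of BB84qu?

Longitude subsquare q = 16; +1 → 17 = r.
Latitude subsquare u = 20; +1 → 21 = v.

BB84rv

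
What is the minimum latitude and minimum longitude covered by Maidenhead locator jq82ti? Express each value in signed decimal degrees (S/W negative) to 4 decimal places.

Field J=9, Q=16: +9·20° lon, +16·10° lat → SW at lon 0°, lat 70°.
Square 8, 2: +8·2° lon, +2·1° lat → SW at lon 16°, lat 72°.
Subsquare t=19, i=8: +19·0.0833333° lon, +8·0.0416667° lat → SW at lon 17.5833°, lat 72.3333°.
latitude 72.3333, longitude 17.5833.

72.3333, 17.5833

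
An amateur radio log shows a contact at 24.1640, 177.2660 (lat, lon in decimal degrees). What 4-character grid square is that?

RL84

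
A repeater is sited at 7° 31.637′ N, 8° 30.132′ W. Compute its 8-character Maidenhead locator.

IJ57rm96

Shift to the Maidenhead origin (180°W, 90°S): lon 171.49780, lat 97.52728.
Field: 171.49780/20 → 8 → I, 97.52728/10 → 9 → J; chars IJ.
Square: 11.49780/2 → 5, 7.52728/1 → 7; chars 57.
Subsquare: 1.49780/0.0833333 → 17 → r, 0.52728/0.0416667 → 12 → m; chars rm.
Extended square: 0.08113/0.00833333 → 9, 0.02728/0.00416667 → 6; chars 96.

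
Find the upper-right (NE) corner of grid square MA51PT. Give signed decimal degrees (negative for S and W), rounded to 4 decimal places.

Field M=12, A=0: +12·20° lon, +0·10° lat → SW at lon 60°, lat -90°.
Square 5, 1: +5·2° lon, +1·1° lat → SW at lon 70°, lat -89°.
Subsquare p=15, t=19: +15·0.0833333° lon, +19·0.0416667° lat → SW at lon 71.25°, lat -88.2083°.
Cell spans 0.0833333° lon × 0.0416667° lat. NE corner is SW corner plus one full cell.
latitude -88.1667, longitude 71.3333.

-88.1667, 71.3333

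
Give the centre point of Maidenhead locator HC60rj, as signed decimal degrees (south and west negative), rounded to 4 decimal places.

Field H=7, C=2: +7·20° lon, +2·10° lat → SW at lon -40°, lat -70°.
Square 6, 0: +6·2° lon, +0·1° lat → SW at lon -28°, lat -70°.
Subsquare r=17, j=9: +17·0.0833333° lon, +9·0.0416667° lat → SW at lon -26.5833°, lat -69.625°.
Cell spans 0.0833333° lon × 0.0416667° lat. Centre is SW corner plus half of each.
latitude -69.6042, longitude -26.5417.

-69.6042, -26.5417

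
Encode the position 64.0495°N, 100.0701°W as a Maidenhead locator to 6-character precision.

DP94xb

Shift to the Maidenhead origin (180°W, 90°S): lon 79.9299, lat 154.0495.
Field: lon ⌊79.9299/20⌋ = 3 → D; lat ⌊154.0495/10⌋ = 15 → P.
Square: lon ⌊19.9299/2⌋ = 9; lat ⌊4.0495/1⌋ = 4.
Subsquare: lon ⌊1.9299/0.0833333⌋ = 23 → x; lat ⌊0.0495/0.0416667⌋ = 1 → b.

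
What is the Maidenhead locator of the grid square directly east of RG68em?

RG68fm

Longitude subsquare e = 4; +1 → 5 = f.
The latitude characters are unchanged.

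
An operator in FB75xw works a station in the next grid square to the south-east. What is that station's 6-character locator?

FB85av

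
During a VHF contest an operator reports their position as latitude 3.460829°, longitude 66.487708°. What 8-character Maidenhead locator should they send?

MJ33fl80

Add 180° to longitude and 90° to latitude: 246.48771, 93.46083.
Field: lon ⌊246.48771/20⌋ = 12 → M; lat ⌊93.46083/10⌋ = 9 → J.
Square: lon ⌊6.48771/2⌋ = 3; lat ⌊3.46083/1⌋ = 3.
Subsquare: lon ⌊0.48771/0.0833333⌋ = 5 → f; lat ⌊0.46083/0.0416667⌋ = 11 → l.
Extended square: lon ⌊0.07104/0.00833333⌋ = 8; lat ⌊0.00250/0.00416667⌋ = 0.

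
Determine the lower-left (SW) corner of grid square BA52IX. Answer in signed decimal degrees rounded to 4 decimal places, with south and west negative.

-87.0417, -149.3333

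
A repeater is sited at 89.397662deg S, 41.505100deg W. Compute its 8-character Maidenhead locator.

Add 180° to longitude and 90° to latitude: 138.49490, 0.60234.
Field: lon ⌊138.49490/20⌋ = 6 → G; lat ⌊0.60234/10⌋ = 0 → A.
Square: lon ⌊18.49490/2⌋ = 9; lat ⌊0.60234/1⌋ = 0.
Subsquare: lon ⌊0.49490/0.0833333⌋ = 5 → f; lat ⌊0.60234/0.0416667⌋ = 14 → o.
Extended square: lon ⌊0.07823/0.00833333⌋ = 9; lat ⌊0.01900/0.00416667⌋ = 4.

GA90fo94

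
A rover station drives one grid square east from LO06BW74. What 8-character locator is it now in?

LO06bw84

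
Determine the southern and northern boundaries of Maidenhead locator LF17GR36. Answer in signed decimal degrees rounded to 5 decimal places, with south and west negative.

Field L=11, F=5: +11·20° lon, +5·10° lat → SW at lon 40°, lat -40°.
Square 1, 7: +1·2° lon, +7·1° lat → SW at lon 42°, lat -33°.
Subsquare g=6, r=17: +6·0.0833333° lon, +17·0.0416667° lat → SW at lon 42.5°, lat -32.2917°.
Extended square 3, 6: +3·0.00833333° lon, +6·0.00416667° lat → SW at lon 42.525°, lat -32.2667°.
Cell spans 0.00833333° lon × 0.00416667° lat.
south -32.26667, north -32.26250.

-32.26667, -32.26250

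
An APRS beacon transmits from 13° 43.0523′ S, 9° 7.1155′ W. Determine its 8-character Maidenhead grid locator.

IH56kg57

Offset from 180°W / 90°S: lon 170.88141°, lat 76.28246°.
Field: lon ⌊170.88141/20⌋ = 8 → I; lat ⌊76.28246/10⌋ = 7 → H.
Square: lon ⌊10.88141/2⌋ = 5; lat ⌊6.28246/1⌋ = 6.
Subsquare: lon ⌊0.88141/0.0833333⌋ = 10 → k; lat ⌊0.28246/0.0416667⌋ = 6 → g.
Extended square: lon ⌊0.04807/0.00833333⌋ = 5; lat ⌊0.03246/0.00416667⌋ = 7.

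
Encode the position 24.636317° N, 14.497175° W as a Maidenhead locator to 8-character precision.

Shift to the Maidenhead origin (180°W, 90°S): lon 165.50283, lat 114.63632.
Field (20°×10°, letters A–R): 165.50283/20 → 8 → I, 114.63632/10 → 11 → L; chars IL.
Square (2°×1°, digits 0–9): 5.50283/2 → 2, 4.63632/1 → 4; chars 24.
Subsquare (5′×2.5′, letters a–x): 1.50283/0.0833333 → 18 → s, 0.63632/0.0416667 → 15 → p; chars sp.
Extended square (30″×15″, digits 0–9): 0.00283/0.00833333 → 0, 0.01132/0.00416667 → 2; chars 02.

IL24sp02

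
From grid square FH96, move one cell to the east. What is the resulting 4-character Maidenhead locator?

GH06

Longitude square 9; +1 → 10, wraps to 0, carry into field.
Longitude field F = 5; +1 → 6 = G.
The latitude characters are unchanged.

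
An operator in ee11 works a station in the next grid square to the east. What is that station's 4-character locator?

Longitude square 1; +1 → 2.
The latitude characters are unchanged.

EE21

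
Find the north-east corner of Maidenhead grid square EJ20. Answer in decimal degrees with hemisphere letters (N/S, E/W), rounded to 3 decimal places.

1.000° N, 94.000° W

Field E=4, J=9: +4·20° lon, +9·10° lat → SW at lon -100°, lat 0°.
Square 2, 0: +2·2° lon, +0·1° lat → SW at lon -96°, lat 0°.
Cell spans 2° lon × 1° lat. NE corner is SW corner plus one full cell.
latitude 1.000° N, longitude 94.000° W.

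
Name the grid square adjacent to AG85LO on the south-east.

Longitude subsquare l = 11; +1 → 12 = m.
Latitude subsquare o = 14; −1 → 13 = n.

AG85mn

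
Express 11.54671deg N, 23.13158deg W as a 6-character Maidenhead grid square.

Add 180° to longitude and 90° to latitude: 156.8684, 101.5467.
Field: lon ⌊156.8684/20⌋ = 7 → H; lat ⌊101.5467/10⌋ = 10 → K.
Square: lon ⌊16.8684/2⌋ = 8; lat ⌊1.5467/1⌋ = 1.
Subsquare: lon ⌊0.8684/0.0833333⌋ = 10 → k; lat ⌊0.5467/0.0416667⌋ = 13 → n.

HK81kn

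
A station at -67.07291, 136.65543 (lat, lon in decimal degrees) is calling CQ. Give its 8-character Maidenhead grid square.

PC82hw82

Add 180° to longitude and 90° to latitude: 316.65543, 22.92709.
Field: 316.65543/20 → 15 → P, 22.92709/10 → 2 → C; chars PC.
Square: 16.65543/2 → 8, 2.92709/1 → 2; chars 82.
Subsquare: 0.65543/0.0833333 → 7 → h, 0.92709/0.0416667 → 22 → w; chars hw.
Extended square: 0.07210/0.00833333 → 8, 0.01042/0.00416667 → 2; chars 82.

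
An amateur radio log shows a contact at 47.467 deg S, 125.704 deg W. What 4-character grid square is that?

Add 180° to longitude and 90° to latitude: 54.30, 42.53.
Field (20°×10°, letters A–R): 54.30/20 → 2 → C, 42.53/10 → 4 → E; chars CE.
Square (2°×1°, digits 0–9): 14.30/2 → 7, 2.53/1 → 2; chars 72.

CE72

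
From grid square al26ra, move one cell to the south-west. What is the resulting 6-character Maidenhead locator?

Longitude subsquare r = 17; −1 → 16 = q.
Latitude subsquare a = 0; −1 → -1, wraps to 23 = x, carry into square.
Latitude square 6; −1 → 5.

AL25qx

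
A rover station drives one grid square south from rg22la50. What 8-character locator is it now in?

Latitude extended square 0; −1 → -1, wraps to 9, carry into subsquare.
Latitude subsquare a = 0; −1 → -1, wraps to 23 = x, carry into square.
Latitude square 2; −1 → 1.
The longitude characters are unchanged.

RG21lx59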